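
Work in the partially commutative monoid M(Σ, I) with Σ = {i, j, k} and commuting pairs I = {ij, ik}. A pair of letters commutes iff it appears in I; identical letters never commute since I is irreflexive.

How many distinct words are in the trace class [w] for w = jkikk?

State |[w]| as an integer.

piece 0:j — minimal
piece 1:k rests on {0:j}
piece 2:i — minimal
piece 3:k rests on {1:k}
piece 4:k rests on {3:k}
minimal pieces: {0:j, 2:i}
ways to finish when only these pieces remain (= sum over removing one remaining piece with nothing left below it):
  1 left: {2}→1  {4}→1
  2 left: {2,4}→2  {3,4}→1
  3 left: {1,3,4}→1  {2,3,4}→3
  placing 0:j first → 4 extensions
  placing 2:i first → 1 extensions
total linear extensions = 5

5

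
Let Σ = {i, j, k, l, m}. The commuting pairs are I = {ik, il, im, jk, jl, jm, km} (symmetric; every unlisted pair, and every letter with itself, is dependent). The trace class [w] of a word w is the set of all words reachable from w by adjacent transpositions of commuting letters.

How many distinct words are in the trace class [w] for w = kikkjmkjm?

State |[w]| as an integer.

piece 0:k — minimal
piece 1:i — minimal
piece 2:k rests on {0:k}
piece 3:k rests on {2:k}
piece 4:j rests on {1:i}
piece 5:m — minimal
piece 6:k rests on {3:k}
piece 7:j rests on {4:j}
piece 8:m rests on {5:m}
minimal pieces: {0:k, 1:i, 5:m}
ways to finish when only these pieces remain (= sum over removing one remaining piece with nothing left below it):
  1 left: {6}→1  {7}→1  {8}→1
  2 left: {3,6}→1  {4,7}→1  {5,8}→1  {6,7}→2  {6,8}→2  {7,8}→2
  3 left: {1,4,7}→1  {2,3,6}→1  {3,6,7}→3  {3,6,8}→3  {4,6,7}→3  {4,7,8}→3  {5,6,8}→3  {5,7,8}→3  {6,7,8}→6
  4 left: {0,2,3,6}→1  {1,4,6,7}→4  {1,4,7,8}→4  {2,3,6,7}→4  {2,3,6,8}→4  {3,4,6,7}→6  {3,5,6,8}→6  {3,6,7,8}→12  {4,5,7,8}→6  {4,6,7,8}→12  {5,6,7,8}→12
  5 left: {0,2,3,6,7}→5  {0,2,3,6,8}→5  {1,3,4,6,7}→10  {1,4,5,7,8}→10  {1,4,6,7,8}→20  {2,3,4,6,7}→10  {2,3,5,6,8}→10  {2,3,6,7,8}→20  {3,4,6,7,8}→30  {3,5,6,7,8}→30  {4,5,6,7,8}→30
  6 left: {0,2,3,4,6,7}→15  {0,2,3,5,6,8}→15  {0,2,3,6,7,8}→30  {1,2,3,4,6,7}→20  {1,3,4,6,7,8}→60  {1,4,5,6,7,8}→60  {2,3,4,6,7,8}→60  {2,3,5,6,7,8}→60  {3,4,5,6,7,8}→90
  7 left: {0,1,2,3,4,6,7}→35  {0,2,3,4,6,7,8}→105  {0,2,3,5,6,7,8}→105  {1,2,3,4,6,7,8}→140  {1,3,4,5,6,7,8}→210  {2,3,4,5,6,7,8}→210
  placing 0:k first → 560 extensions
  placing 1:i first → 420 extensions
  placing 5:m first → 280 extensions
total linear extensions = 1260

1260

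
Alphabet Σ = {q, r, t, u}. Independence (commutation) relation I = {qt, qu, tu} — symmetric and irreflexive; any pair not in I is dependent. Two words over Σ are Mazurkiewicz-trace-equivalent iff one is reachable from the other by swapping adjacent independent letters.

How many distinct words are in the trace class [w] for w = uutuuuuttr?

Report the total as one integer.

84

piece 0:u — minimal
piece 1:u rests on {0:u}
piece 2:t — minimal
piece 3:u rests on {1:u}
piece 4:u rests on {3:u}
piece 5:u rests on {4:u}
piece 6:u rests on {5:u}
piece 7:t rests on {2:t}
piece 8:t rests on {7:t}
piece 9:r rests on {6:u, 8:t}
minimal pieces: {0:u, 2:t}
ways to finish when only these pieces remain (= sum over removing one remaining piece with nothing left below it):
  1 left: {9}→1
  2 left: {6,9}→1  {8,9}→1
  3 left: {5,6,9}→1  {6,8,9}→2  {7,8,9}→1
  4 left: {2,7,8,9}→1  {4,5,6,9}→1  {5,6,8,9}→3  {6,7,8,9}→3
  5 left: {2,6,7,8,9}→4  {3,4,5,6,9}→1  {4,5,6,8,9}→4  {5,6,7,8,9}→6
  6 left: {1,3,4,5,6,9}→1  {2,5,6,7,8,9}→10  {3,4,5,6,8,9}→5  {4,5,6,7,8,9}→10
  7 left: {0,1,3,4,5,6,9}→1  {1,3,4,5,6,8,9}→6  {2,4,5,6,7,8,9}→20  {3,4,5,6,7,8,9}→15
  8 left: {0,1,3,4,5,6,8,9}→7  {1,3,4,5,6,7,8,9}→21  {2,3,4,5,6,7,8,9}→35
  placing 0:u first → 56 extensions
  placing 2:t first → 28 extensions
total linear extensions = 84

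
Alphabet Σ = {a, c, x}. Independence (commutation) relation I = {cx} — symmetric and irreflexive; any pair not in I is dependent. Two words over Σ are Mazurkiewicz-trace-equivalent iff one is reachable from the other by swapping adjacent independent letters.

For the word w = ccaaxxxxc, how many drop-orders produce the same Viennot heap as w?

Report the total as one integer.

#0=c has no predecessor
#1=c depends on [0:c]
#2=a depends on [1:c]
#3=a depends on [2:a]
#4=x depends on [3:a]
#5=x depends on [4:x]
#6=x depends on [5:x]
#7=x depends on [6:x]
#8=c depends on [3:a]
sources: [0:c]
N(rest) = Σ N(rest − s) over sources s of rest; N(one piece) = 1:
  size 1 → [7]=1  [8]=1
  size 2 → [6,7]=1  [7,8]=2
  size 3 → [5,6,7]=1  [6,7,8]=3
  size 4 → [4,5,6,7]=1  [5,6,7,8]=4
  size 5 → [4,5,6,7,8]=5
  size 6 → [3,4,5,6,7,8]=5
  size 7 → [2,3,4,5,6,7,8]=5
  first=0(c) contributes 5

5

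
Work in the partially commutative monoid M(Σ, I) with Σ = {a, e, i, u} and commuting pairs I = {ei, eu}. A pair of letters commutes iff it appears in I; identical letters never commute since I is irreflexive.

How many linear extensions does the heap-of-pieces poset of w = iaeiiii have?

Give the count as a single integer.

0(i) covers ∅
1(a) covers 0:i
2(e) covers 1:a
3(i) covers 1:a
4(i) covers 3:i
5(i) covers 4:i
6(i) covers 5:i
floor of heap: 0:i
completions by unplaced set U, small U first (add the entries for U minus each lowest piece of U):
  |U|=1: {2}:1  {6}:1
  |U|=2: {2,6}:2  {5,6}:1
  |U|=3: {2,5,6}:3  {4,5,6}:1
  |U|=4: {2,4,5,6}:4  {3,4,5,6}:1
  |U|=5: {2,3,4,5,6}:5
  start at 0(i): 5

5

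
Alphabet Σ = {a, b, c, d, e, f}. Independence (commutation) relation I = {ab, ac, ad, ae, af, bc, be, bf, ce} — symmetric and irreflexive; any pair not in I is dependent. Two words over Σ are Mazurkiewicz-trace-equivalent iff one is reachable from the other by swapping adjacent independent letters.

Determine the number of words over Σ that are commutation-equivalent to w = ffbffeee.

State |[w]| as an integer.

8

#0=f has no predecessor
#1=f depends on [0:f]
#2=b has no predecessor
#3=f depends on [1:f]
#4=f depends on [3:f]
#5=e depends on [4:f]
#6=e depends on [5:e]
#7=e depends on [6:e]
sources: [0:f, 2:b]
N(rest) = Σ N(rest − s) over sources s of rest; N(one piece) = 1:
  size 1 → [2]=1  [7]=1
  size 2 → [2,7]=2  [6,7]=1
  size 3 → [2,6,7]=3  [5,6,7]=1
  size 4 → [2,5,6,7]=4  [4,5,6,7]=1
  size 5 → [2,4,5,6,7]=5  [3,4,5,6,7]=1
  size 6 → [1,3,4,5,6,7]=1  [2,3,4,5,6,7]=6
  first=0(f) contributes 7
  first=2(b) contributes 1
|[w]| = 8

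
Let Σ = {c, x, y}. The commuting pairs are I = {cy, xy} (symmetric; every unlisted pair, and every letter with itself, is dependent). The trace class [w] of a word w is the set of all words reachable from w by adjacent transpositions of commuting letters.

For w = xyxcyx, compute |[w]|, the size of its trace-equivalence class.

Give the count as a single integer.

0(x) covers ∅
1(y) covers ∅
2(x) covers 0:x
3(c) covers 2:x
4(y) covers 1:y
5(x) covers 3:c
floor of heap: 0:x, 1:y
completions by unplaced set U, small U first (add the entries for U minus each lowest piece of U):
  |U|=1: {4}:1  {5}:1
  |U|=2: {1,4}:1  {3,5}:1  {4,5}:2
  |U|=3: {1,4,5}:3  {2,3,5}:1  {3,4,5}:3
  |U|=4: {0,2,3,5}:1  {1,3,4,5}:6  {2,3,4,5}:4
  start at 0(x): 10
  start at 1(y): 5
sum over floor = 15

15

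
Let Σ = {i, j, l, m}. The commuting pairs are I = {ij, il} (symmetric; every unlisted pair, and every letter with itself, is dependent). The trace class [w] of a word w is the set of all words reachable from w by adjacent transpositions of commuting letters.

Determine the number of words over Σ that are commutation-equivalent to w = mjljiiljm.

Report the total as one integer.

21

drop 0:m onto floor
drop 1:j onto {0:m}
drop 2:l onto {1:j}
drop 3:j onto {2:l}
drop 4:i onto {0:m}
drop 5:i onto {4:i}
drop 6:l onto {3:j}
drop 7:j onto {6:l}
drop 8:m onto {5:i, 7:j}
ground layer = {0:m}
drop-orders for the pieces not yet dropped (sum over which currently-grounded one goes next):
  1 to go: {8} 1
  2 to go: {5,8} 1  {7,8} 1
  3 to go: {4,5,8} 1  {5,7,8} 2  {6,7,8} 1
  4 to go: {3,6,7,8} 1  {4,5,7,8} 3  {5,6,7,8} 3
  5 to go: {2,3,6,7,8} 1  {3,5,6,7,8} 4  {4,5,6,7,8} 6
  6 to go: {1,2,3,6,7,8} 1  {2,3,5,6,7,8} 5  {3,4,5,6,7,8} 10
  7 to go: {1,2,3,5,6,7,8} 6  {2,3,4,5,6,7,8} 15
  if 0:m drops first: 21 orders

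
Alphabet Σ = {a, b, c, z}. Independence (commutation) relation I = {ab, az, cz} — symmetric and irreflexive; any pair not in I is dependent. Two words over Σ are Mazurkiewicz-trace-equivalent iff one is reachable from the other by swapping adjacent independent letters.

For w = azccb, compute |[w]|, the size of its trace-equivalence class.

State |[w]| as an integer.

piece 0:a — minimal
piece 1:z — minimal
piece 2:c rests on {0:a}
piece 3:c rests on {2:c}
piece 4:b rests on {1:z, 3:c}
minimal pieces: {0:a, 1:z}
ways to finish when only these pieces remain (= sum over removing one remaining piece with nothing left below it):
  1 left: {4}→1
  2 left: {1,4}→1  {3,4}→1
  3 left: {1,3,4}→2  {2,3,4}→1
  placing 0:a first → 3 extensions
  placing 1:z first → 1 extensions
total linear extensions = 4

4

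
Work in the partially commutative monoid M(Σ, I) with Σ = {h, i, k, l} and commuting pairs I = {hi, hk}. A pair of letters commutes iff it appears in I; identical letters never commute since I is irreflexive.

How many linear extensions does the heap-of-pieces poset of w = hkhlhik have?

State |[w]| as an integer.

9

piece 0:h — minimal
piece 1:k — minimal
piece 2:h rests on {0:h}
piece 3:l rests on {1:k, 2:h}
piece 4:h rests on {3:l}
piece 5:i rests on {3:l}
piece 6:k rests on {5:i}
minimal pieces: {0:h, 1:k}
ways to finish when only these pieces remain (= sum over removing one remaining piece with nothing left below it):
  1 left: {4}→1  {6}→1
  2 left: {4,6}→2  {5,6}→1
  3 left: {4,5,6}→3
  4 left: {3,4,5,6}→3
  5 left: {1,3,4,5,6}→3  {2,3,4,5,6}→3
  placing 0:h first → 6 extensions
  placing 1:k first → 3 extensions
total linear extensions = 9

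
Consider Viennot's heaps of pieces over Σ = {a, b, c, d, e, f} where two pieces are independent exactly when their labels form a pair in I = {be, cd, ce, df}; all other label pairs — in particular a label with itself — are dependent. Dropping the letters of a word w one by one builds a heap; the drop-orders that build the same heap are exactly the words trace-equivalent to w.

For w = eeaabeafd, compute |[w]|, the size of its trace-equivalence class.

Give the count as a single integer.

#0=e has no predecessor
#1=e depends on [0:e]
#2=a depends on [1:e]
#3=a depends on [2:a]
#4=b depends on [3:a]
#5=e depends on [3:a]
#6=a depends on [4:b, 5:e]
#7=f depends on [6:a]
#8=d depends on [6:a]
sources: [0:e]
N(rest) = Σ N(rest − s) over sources s of rest; N(one piece) = 1:
  size 1 → [7]=1  [8]=1
  size 2 → [7,8]=2
  size 3 → [6,7,8]=2
  size 4 → [4,6,7,8]=2  [5,6,7,8]=2
  size 5 → [4,5,6,7,8]=4
  size 6 → [3,4,5,6,7,8]=4
  size 7 → [2,3,4,5,6,7,8]=4
  first=0(e) contributes 4

4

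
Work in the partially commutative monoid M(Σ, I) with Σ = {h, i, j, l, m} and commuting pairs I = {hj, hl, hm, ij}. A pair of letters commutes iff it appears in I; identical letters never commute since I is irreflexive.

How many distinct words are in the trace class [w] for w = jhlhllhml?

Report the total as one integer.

84

#0=j has no predecessor
#1=h has no predecessor
#2=l depends on [0:j]
#3=h depends on [1:h]
#4=l depends on [2:l]
#5=l depends on [4:l]
#6=h depends on [3:h]
#7=m depends on [5:l]
#8=l depends on [7:m]
sources: [0:j, 1:h]
N(rest) = Σ N(rest − s) over sources s of rest; N(one piece) = 1:
  size 1 → [6]=1  [8]=1
  size 2 → [3,6]=1  [6,8]=2  [7,8]=1
  size 3 → [1,3,6]=1  [3,6,8]=3  [5,7,8]=1  [6,7,8]=3
  size 4 → [1,3,6,8]=4  [3,6,7,8]=6  [4,5,7,8]=1  [5,6,7,8]=4
  size 5 → [1,3,6,7,8]=10  [2,4,5,7,8]=1  [3,5,6,7,8]=10  [4,5,6,7,8]=5
  size 6 → [0,2,4,5,7,8]=1  [1,3,5,6,7,8]=20  [2,4,5,6,7,8]=6  [3,4,5,6,7,8]=15
  size 7 → [0,2,4,5,6,7,8]=7  [1,3,4,5,6,7,8]=35  [2,3,4,5,6,7,8]=21
  first=0(j) contributes 56
  first=1(h) contributes 28
|[w]| = 84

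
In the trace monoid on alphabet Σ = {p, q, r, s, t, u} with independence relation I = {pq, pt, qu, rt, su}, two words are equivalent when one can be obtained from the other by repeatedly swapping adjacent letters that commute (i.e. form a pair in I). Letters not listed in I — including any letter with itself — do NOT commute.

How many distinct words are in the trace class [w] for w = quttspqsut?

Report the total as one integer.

10

#0=q has no predecessor
#1=u has no predecessor
#2=t depends on [0:q, 1:u]
#3=t depends on [2:t]
#4=s depends on [3:t]
#5=p depends on [4:s]
#6=q depends on [4:s]
#7=s depends on [5:p, 6:q]
#8=u depends on [5:p]
#9=t depends on [7:s, 8:u]
sources: [0:q, 1:u]
N(rest) = Σ N(rest − s) over sources s of rest; N(one piece) = 1:
  size 1 → [9]=1
  size 2 → [7,9]=1  [8,9]=1
  size 3 → [6,7,9]=1  [7,8,9]=2
  size 4 → [5,7,8,9]=2  [6,7,8,9]=3
  size 5 → [5,6,7,8,9]=5
  size 6 → [4,5,6,7,8,9]=5
  size 7 → [3,4,5,6,7,8,9]=5
  size 8 → [2,3,4,5,6,7,8,9]=5
  first=0(q) contributes 5
  first=1(u) contributes 5
|[w]| = 10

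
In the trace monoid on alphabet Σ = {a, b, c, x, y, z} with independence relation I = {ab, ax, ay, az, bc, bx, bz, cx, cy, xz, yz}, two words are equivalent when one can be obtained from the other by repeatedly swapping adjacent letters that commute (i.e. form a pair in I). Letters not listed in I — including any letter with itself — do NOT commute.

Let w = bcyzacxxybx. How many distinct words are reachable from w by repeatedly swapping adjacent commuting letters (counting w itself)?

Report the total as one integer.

1320

#0=b has no predecessor
#1=c has no predecessor
#2=y depends on [0:b]
#3=z depends on [1:c]
#4=a depends on [1:c]
#5=c depends on [3:z, 4:a]
#6=x depends on [2:y]
#7=x depends on [6:x]
#8=y depends on [7:x]
#9=b depends on [8:y]
#10=x depends on [8:y]
sources: [0:b, 1:c]
N(rest) = Σ N(rest − s) over sources s of rest; N(one piece) = 1:
  size 1 → [5]=1  [9]=1  [10]=1
  size 2 → [3,5]=1  [4,5]=1  [5,9]=2  [5,10]=2  [9,10]=2
  size 3 → [3,4,5]=2  [3,5,9]=3  [3,5,10]=3  [4,5,9]=3  [4,5,10]=3  [5,9,10]=6  [8,9,10]=2
  size 4 → [1,3,4,5]=2  [3,4,5,9]=8  [3,4,5,10]=8  [3,5,9,10]=12  [4,5,9,10]=12  [5,8,9,10]=8  [7,8,9,10]=2
  size 5 → [1,3,4,5,9]=10  [1,3,4,5,10]=10  [3,4,5,9,10]=40  [3,5,8,9,10]=20  [4,5,8,9,10]=20  [5,7,8,9,10]=10  [6,7,8,9,10]=2
  size 6 → [1,3,4,5,9,10]=60  [2,6,7,8,9,10]=2  [3,4,5,8,9,10]=80  [3,5,7,8,9,10]=30  [4,5,7,8,9,10]=30  [5,6,7,8,9,10]=12
  size 7 → [0,2,6,7,8,9,10]=2  [1,3,4,5,8,9,10]=140  [2,5,6,7,8,9,10]=14  [3,4,5,7,8,9,10]=140  [3,5,6,7,8,9,10]=42  [4,5,6,7,8,9,10]=42
  size 8 → [0,2,5,6,7,8,9,10]=16  [1,3,4,5,7,8,9,10]=280  [2,3,5,6,7,8,9,10]=56  [2,4,5,6,7,8,9,10]=56  [3,4,5,6,7,8,9,10]=224
  size 9 → [0,2,3,5,6,7,8,9,10]=72  [0,2,4,5,6,7,8,9,10]=72  [1,3,4,5,6,7,8,9,10]=504  [2,3,4,5,6,7,8,9,10]=336
  first=0(b) contributes 840
  first=1(c) contributes 480
|[w]| = 1320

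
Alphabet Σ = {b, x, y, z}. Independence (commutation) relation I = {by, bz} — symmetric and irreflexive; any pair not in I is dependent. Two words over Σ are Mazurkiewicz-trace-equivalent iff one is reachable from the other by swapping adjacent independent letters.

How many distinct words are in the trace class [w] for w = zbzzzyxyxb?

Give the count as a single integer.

6

drop 0:z onto floor
drop 1:b onto floor
drop 2:z onto {0:z}
drop 3:z onto {2:z}
drop 4:z onto {3:z}
drop 5:y onto {4:z}
drop 6:x onto {1:b, 5:y}
drop 7:y onto {6:x}
drop 8:x onto {7:y}
drop 9:b onto {8:x}
ground layer = {0:z, 1:b}
drop-orders for the pieces not yet dropped (sum over which currently-grounded one goes next):
  1 to go: {9} 1
  2 to go: {8,9} 1
  3 to go: {7,8,9} 1
  4 to go: {6,7,8,9} 1
  5 to go: {1,6,7,8,9} 1  {5,6,7,8,9} 1
  6 to go: {1,5,6,7,8,9} 2  {4,5,6,7,8,9} 1
  7 to go: {1,4,5,6,7,8,9} 3  {3,4,5,6,7,8,9} 1
  8 to go: {1,3,4,5,6,7,8,9} 4  {2,3,4,5,6,7,8,9} 1
  if 0:z drops first: 5 orders
  if 1:b drops first: 1 orders
heap linearizations: 6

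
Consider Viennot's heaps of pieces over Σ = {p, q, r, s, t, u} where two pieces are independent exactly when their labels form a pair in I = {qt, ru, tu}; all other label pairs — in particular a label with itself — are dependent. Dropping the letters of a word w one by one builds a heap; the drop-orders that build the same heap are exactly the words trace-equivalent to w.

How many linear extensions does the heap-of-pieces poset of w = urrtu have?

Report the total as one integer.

drop 0:u onto floor
drop 1:r onto floor
drop 2:r onto {1:r}
drop 3:t onto {2:r}
drop 4:u onto {0:u}
ground layer = {0:u, 1:r}
drop-orders for the pieces not yet dropped (sum over which currently-grounded one goes next):
  1 to go: {3} 1  {4} 1
  2 to go: {0,4} 1  {2,3} 1  {3,4} 2
  3 to go: {0,3,4} 3  {1,2,3} 1  {2,3,4} 3
  if 0:u drops first: 4 orders
  if 1:r drops first: 6 orders
heap linearizations: 10

10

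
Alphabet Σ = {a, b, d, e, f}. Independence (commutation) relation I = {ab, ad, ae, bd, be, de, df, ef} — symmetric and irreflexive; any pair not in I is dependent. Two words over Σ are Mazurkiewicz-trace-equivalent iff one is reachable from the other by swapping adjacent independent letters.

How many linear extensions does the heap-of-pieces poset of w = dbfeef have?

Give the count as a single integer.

60

drop 0:d onto floor
drop 1:b onto floor
drop 2:f onto {1:b}
drop 3:e onto floor
drop 4:e onto {3:e}
drop 5:f onto {2:f}
ground layer = {0:d, 1:b, 3:e}
drop-orders for the pieces not yet dropped (sum over which currently-grounded one goes next):
  1 to go: {0} 1  {4} 1  {5} 1
  2 to go: {0,4} 2  {0,5} 2  {2,5} 1  {3,4} 1  {4,5} 2
  3 to go: {0,2,5} 3  {0,3,4} 3  {0,4,5} 6  {1,2,5} 1  {2,4,5} 3  {3,4,5} 3
  4 to go: {0,1,2,5} 4  {0,2,4,5} 12  {0,3,4,5} 12  {1,2,4,5} 4  {2,3,4,5} 6
  if 0:d drops first: 10 orders
  if 1:b drops first: 30 orders
  if 3:e drops first: 20 orders
heap linearizations: 60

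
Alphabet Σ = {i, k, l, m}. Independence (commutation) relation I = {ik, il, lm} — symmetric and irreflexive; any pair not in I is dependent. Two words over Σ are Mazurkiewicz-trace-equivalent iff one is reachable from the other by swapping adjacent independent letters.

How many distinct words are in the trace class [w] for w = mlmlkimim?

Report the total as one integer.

piece 0:m — minimal
piece 1:l — minimal
piece 2:m rests on {0:m}
piece 3:l rests on {1:l}
piece 4:k rests on {2:m, 3:l}
piece 5:i rests on {2:m}
piece 6:m rests on {4:k, 5:i}
piece 7:i rests on {6:m}
piece 8:m rests on {7:i}
minimal pieces: {0:m, 1:l}
ways to finish when only these pieces remain (= sum over removing one remaining piece with nothing left below it):
  1 left: {8}→1
  2 left: {7,8}→1
  3 left: {6,7,8}→1
  4 left: {4,6,7,8}→1  {5,6,7,8}→1
  5 left: {3,4,6,7,8}→1  {4,5,6,7,8}→2
  6 left: {1,3,4,6,7,8}→1  {2,4,5,6,7,8}→2  {3,4,5,6,7,8}→3
  7 left: {0,2,4,5,6,7,8}→2  {1,3,4,5,6,7,8}→4  {2,3,4,5,6,7,8}→5
  placing 0:m first → 9 extensions
  placing 1:l first → 7 extensions
total linear extensions = 16

16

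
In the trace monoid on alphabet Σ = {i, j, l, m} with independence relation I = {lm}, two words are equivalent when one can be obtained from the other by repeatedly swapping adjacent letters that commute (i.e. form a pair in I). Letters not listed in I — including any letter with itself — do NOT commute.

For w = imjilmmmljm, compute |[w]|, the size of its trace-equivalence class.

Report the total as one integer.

piece 0:i — minimal
piece 1:m rests on {0:i}
piece 2:j rests on {1:m}
piece 3:i rests on {2:j}
piece 4:l rests on {3:i}
piece 5:m rests on {3:i}
piece 6:m rests on {5:m}
piece 7:m rests on {6:m}
piece 8:l rests on {4:l}
piece 9:j rests on {7:m, 8:l}
piece 10:m rests on {9:j}
minimal pieces: {0:i}
ways to finish when only these pieces remain (= sum over removing one remaining piece with nothing left below it):
  1 left: {10}→1
  2 left: {9,10}→1
  3 left: {7,9,10}→1  {8,9,10}→1
  4 left: {4,8,9,10}→1  {6,7,9,10}→1  {7,8,9,10}→2
  5 left: {4,7,8,9,10}→3  {5,6,7,9,10}→1  {6,7,8,9,10}→3
  6 left: {4,6,7,8,9,10}→6  {5,6,7,8,9,10}→4
  7 left: {4,5,6,7,8,9,10}→10
  8 left: {3,4,5,6,7,8,9,10}→10
  9 left: {2,3,4,5,6,7,8,9,10}→10
  placing 0:i first → 10 extensions

10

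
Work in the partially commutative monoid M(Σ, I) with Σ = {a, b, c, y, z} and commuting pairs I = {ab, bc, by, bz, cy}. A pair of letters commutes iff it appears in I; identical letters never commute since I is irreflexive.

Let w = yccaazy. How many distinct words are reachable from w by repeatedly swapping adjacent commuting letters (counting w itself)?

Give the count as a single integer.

3

0(y) covers ∅
1(c) covers ∅
2(c) covers 1:c
3(a) covers 0:y, 2:c
4(a) covers 3:a
5(z) covers 4:a
6(y) covers 5:z
floor of heap: 0:y, 1:c
completions by unplaced set U, small U first (add the entries for U minus each lowest piece of U):
  |U|=1: {6}:1
  |U|=2: {5,6}:1
  |U|=3: {4,5,6}:1
  |U|=4: {3,4,5,6}:1
  |U|=5: {0,3,4,5,6}:1  {2,3,4,5,6}:1
  start at 0(y): 1
  start at 1(c): 2
sum over floor = 3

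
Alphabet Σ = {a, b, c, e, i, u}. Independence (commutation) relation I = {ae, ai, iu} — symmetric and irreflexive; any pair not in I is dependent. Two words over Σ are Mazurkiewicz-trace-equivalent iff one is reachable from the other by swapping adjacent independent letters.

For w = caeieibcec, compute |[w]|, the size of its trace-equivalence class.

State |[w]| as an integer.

drop 0:c onto floor
drop 1:a onto {0:c}
drop 2:e onto {0:c}
drop 3:i onto {2:e}
drop 4:e onto {3:i}
drop 5:i onto {4:e}
drop 6:b onto {1:a, 5:i}
drop 7:c onto {6:b}
drop 8:e onto {7:c}
drop 9:c onto {8:e}
ground layer = {0:c}
drop-orders for the pieces not yet dropped (sum over which currently-grounded one goes next):
  1 to go: {9} 1
  2 to go: {8,9} 1
  3 to go: {7,8,9} 1
  4 to go: {6,7,8,9} 1
  5 to go: {1,6,7,8,9} 1  {5,6,7,8,9} 1
  6 to go: {1,5,6,7,8,9} 2  {4,5,6,7,8,9} 1
  7 to go: {1,4,5,6,7,8,9} 3  {3,4,5,6,7,8,9} 1
  8 to go: {1,3,4,5,6,7,8,9} 4  {2,3,4,5,6,7,8,9} 1
  if 0:c drops first: 5 orders

5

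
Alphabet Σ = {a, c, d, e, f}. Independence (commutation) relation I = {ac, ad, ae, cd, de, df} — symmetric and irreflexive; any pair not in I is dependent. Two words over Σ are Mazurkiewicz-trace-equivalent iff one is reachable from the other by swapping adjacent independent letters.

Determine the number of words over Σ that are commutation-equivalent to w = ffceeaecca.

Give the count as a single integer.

#0=f has no predecessor
#1=f depends on [0:f]
#2=c depends on [1:f]
#3=e depends on [2:c]
#4=e depends on [3:e]
#5=a depends on [1:f]
#6=e depends on [4:e]
#7=c depends on [6:e]
#8=c depends on [7:c]
#9=a depends on [5:a]
sources: [0:f]
N(rest) = Σ N(rest − s) over sources s of rest; N(one piece) = 1:
  size 1 → [8]=1  [9]=1
  size 2 → [5,9]=1  [7,8]=1  [8,9]=2
  size 3 → [5,8,9]=3  [6,7,8]=1  [7,8,9]=3
  size 4 → [4,6,7,8]=1  [5,7,8,9]=6  [6,7,8,9]=4
  size 5 → [3,4,6,7,8]=1  [4,6,7,8,9]=5  [5,6,7,8,9]=10
  size 6 → [2,3,4,6,7,8]=1  [3,4,6,7,8,9]=6  [4,5,6,7,8,9]=15
  size 7 → [2,3,4,6,7,8,9]=7  [3,4,5,6,7,8,9]=21
  size 8 → [2,3,4,5,6,7,8,9]=28
  first=0(f) contributes 28

28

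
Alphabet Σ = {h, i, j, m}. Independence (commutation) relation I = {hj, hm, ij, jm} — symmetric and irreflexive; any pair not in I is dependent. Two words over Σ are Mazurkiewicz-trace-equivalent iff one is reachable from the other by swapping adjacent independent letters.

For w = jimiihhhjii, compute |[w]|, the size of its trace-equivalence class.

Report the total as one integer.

piece 0:j — minimal
piece 1:i — minimal
piece 2:m rests on {1:i}
piece 3:i rests on {2:m}
piece 4:i rests on {3:i}
piece 5:h rests on {4:i}
piece 6:h rests on {5:h}
piece 7:h rests on {6:h}
piece 8:j rests on {0:j}
piece 9:i rests on {7:h}
piece 10:i rests on {9:i}
minimal pieces: {0:j, 1:i}
ways to finish when only these pieces remain (= sum over removing one remaining piece with nothing left below it):
  1 left: {8}→1  {10}→1
  2 left: {0,8}→1  {8,10}→2  {9,10}→1
  3 left: {0,8,10}→3  {7,9,10}→1  {8,9,10}→3
  4 left: {0,8,9,10}→6  {6,7,9,10}→1  {7,8,9,10}→4
  5 left: {0,7,8,9,10}→10  {5,6,7,9,10}→1  {6,7,8,9,10}→5
  6 left: {0,6,7,8,9,10}→15  {4,5,6,7,9,10}→1  {5,6,7,8,9,10}→6
  7 left: {0,5,6,7,8,9,10}→21  {3,4,5,6,7,9,10}→1  {4,5,6,7,8,9,10}→7
  8 left: {0,4,5,6,7,8,9,10}→28  {2,3,4,5,6,7,9,10}→1  {3,4,5,6,7,8,9,10}→8
  9 left: {0,3,4,5,6,7,8,9,10}→36  {1,2,3,4,5,6,7,9,10}→1  {2,3,4,5,6,7,8,9,10}→9
  placing 0:j first → 10 extensions
  placing 1:i first → 45 extensions
total linear extensions = 55

55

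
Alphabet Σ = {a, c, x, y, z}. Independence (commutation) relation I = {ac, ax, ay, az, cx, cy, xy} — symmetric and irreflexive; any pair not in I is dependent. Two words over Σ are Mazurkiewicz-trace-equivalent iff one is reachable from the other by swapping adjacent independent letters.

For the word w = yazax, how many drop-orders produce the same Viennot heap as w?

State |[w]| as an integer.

#0=y has no predecessor
#1=a has no predecessor
#2=z depends on [0:y]
#3=a depends on [1:a]
#4=x depends on [2:z]
sources: [0:y, 1:a]
N(rest) = Σ N(rest − s) over sources s of rest; N(one piece) = 1:
  size 1 → [3]=1  [4]=1
  size 2 → [1,3]=1  [2,4]=1  [3,4]=2
  size 3 → [0,2,4]=1  [1,3,4]=3  [2,3,4]=3
  first=0(y) contributes 6
  first=1(a) contributes 4
|[w]| = 10

10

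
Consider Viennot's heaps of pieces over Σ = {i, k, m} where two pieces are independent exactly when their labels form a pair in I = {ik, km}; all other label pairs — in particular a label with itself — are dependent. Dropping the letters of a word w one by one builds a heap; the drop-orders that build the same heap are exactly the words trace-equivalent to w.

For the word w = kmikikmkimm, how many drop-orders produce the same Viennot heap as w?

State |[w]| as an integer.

330

0(k) covers ∅
1(m) covers ∅
2(i) covers 1:m
3(k) covers 0:k
4(i) covers 2:i
5(k) covers 3:k
6(m) covers 4:i
7(k) covers 5:k
8(i) covers 6:m
9(m) covers 8:i
10(m) covers 9:m
floor of heap: 0:k, 1:m
completions by unplaced set U, small U first (add the entries for U minus each lowest piece of U):
  |U|=1: {7}:1  {10}:1
  |U|=2: {5,7}:1  {7,10}:2  {9,10}:1
  |U|=3: {3,5,7}:1  {5,7,10}:3  {7,9,10}:3  {8,9,10}:1
  |U|=4: {0,3,5,7}:1  {3,5,7,10}:4  {5,7,9,10}:6  {6,8,9,10}:1  {7,8,9,10}:4
  |U|=5: {0,3,5,7,10}:5  {3,5,7,9,10}:10  {4,6,8,9,10}:1  {5,7,8,9,10}:10  {6,7,8,9,10}:5
  |U|=6: {0,3,5,7,9,10}:15  {2,4,6,8,9,10}:1  {3,5,7,8,9,10}:20  {4,6,7,8,9,10}:6  {5,6,7,8,9,10}:15
  |U|=7: {0,3,5,7,8,9,10}:35  {1,2,4,6,8,9,10}:1  {2,4,6,7,8,9,10}:7  {3,5,6,7,8,9,10}:35  {4,5,6,7,8,9,10}:21
  |U|=8: {0,3,5,6,7,8,9,10}:70  {1,2,4,6,7,8,9,10}:8  {2,4,5,6,7,8,9,10}:28  {3,4,5,6,7,8,9,10}:56
  |U|=9: {0,3,4,5,6,7,8,9,10}:126  {1,2,4,5,6,7,8,9,10}:36  {2,3,4,5,6,7,8,9,10}:84
  start at 0(k): 120
  start at 1(m): 210
sum over floor = 330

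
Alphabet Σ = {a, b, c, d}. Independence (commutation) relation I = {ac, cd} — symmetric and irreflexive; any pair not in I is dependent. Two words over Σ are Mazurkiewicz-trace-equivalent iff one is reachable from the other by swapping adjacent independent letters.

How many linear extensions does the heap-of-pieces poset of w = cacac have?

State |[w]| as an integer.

10

piece 0:c — minimal
piece 1:a — minimal
piece 2:c rests on {0:c}
piece 3:a rests on {1:a}
piece 4:c rests on {2:c}
minimal pieces: {0:c, 1:a}
ways to finish when only these pieces remain (= sum over removing one remaining piece with nothing left below it):
  1 left: {3}→1  {4}→1
  2 left: {1,3}→1  {2,4}→1  {3,4}→2
  3 left: {0,2,4}→1  {1,3,4}→3  {2,3,4}→3
  placing 0:c first → 6 extensions
  placing 1:a first → 4 extensions
total linear extensions = 10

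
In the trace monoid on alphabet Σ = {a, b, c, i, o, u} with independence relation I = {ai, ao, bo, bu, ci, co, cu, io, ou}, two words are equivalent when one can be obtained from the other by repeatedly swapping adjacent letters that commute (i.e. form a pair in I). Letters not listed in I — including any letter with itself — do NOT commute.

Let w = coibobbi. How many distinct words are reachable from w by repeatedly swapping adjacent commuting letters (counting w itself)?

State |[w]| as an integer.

56

piece 0:c — minimal
piece 1:o — minimal
piece 2:i — minimal
piece 3:b rests on {0:c, 2:i}
piece 4:o rests on {1:o}
piece 5:b rests on {3:b}
piece 6:b rests on {5:b}
piece 7:i rests on {6:b}
minimal pieces: {0:c, 1:o, 2:i}
ways to finish when only these pieces remain (= sum over removing one remaining piece with nothing left below it):
  1 left: {4}→1  {7}→1
  2 left: {1,4}→1  {4,7}→2  {6,7}→1
  3 left: {1,4,7}→3  {4,6,7}→3  {5,6,7}→1
  4 left: {1,4,6,7}→6  {3,5,6,7}→1  {4,5,6,7}→4
  5 left: {0,3,5,6,7}→1  {1,4,5,6,7}→10  {2,3,5,6,7}→1  {3,4,5,6,7}→5
  6 left: {0,2,3,5,6,7}→2  {0,3,4,5,6,7}→6  {1,3,4,5,6,7}→15  {2,3,4,5,6,7}→6
  placing 0:c first → 21 extensions
  placing 1:o first → 14 extensions
  placing 2:i first → 21 extensions
total linear extensions = 56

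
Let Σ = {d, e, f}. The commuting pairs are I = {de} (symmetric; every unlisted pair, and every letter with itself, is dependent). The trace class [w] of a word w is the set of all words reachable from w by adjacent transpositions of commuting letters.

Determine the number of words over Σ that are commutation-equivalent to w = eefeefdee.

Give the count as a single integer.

3

drop 0:e onto floor
drop 1:e onto {0:e}
drop 2:f onto {1:e}
drop 3:e onto {2:f}
drop 4:e onto {3:e}
drop 5:f onto {4:e}
drop 6:d onto {5:f}
drop 7:e onto {5:f}
drop 8:e onto {7:e}
ground layer = {0:e}
drop-orders for the pieces not yet dropped (sum over which currently-grounded one goes next):
  1 to go: {6} 1  {8} 1
  2 to go: {6,8} 2  {7,8} 1
  3 to go: {6,7,8} 3
  4 to go: {5,6,7,8} 3
  5 to go: {4,5,6,7,8} 3
  6 to go: {3,4,5,6,7,8} 3
  7 to go: {2,3,4,5,6,7,8} 3
  if 0:e drops first: 3 orders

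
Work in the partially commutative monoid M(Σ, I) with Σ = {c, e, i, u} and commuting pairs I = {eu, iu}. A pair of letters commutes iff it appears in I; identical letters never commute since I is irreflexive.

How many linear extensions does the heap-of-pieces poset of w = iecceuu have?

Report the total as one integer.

0(i) covers ∅
1(e) covers 0:i
2(c) covers 1:e
3(c) covers 2:c
4(e) covers 3:c
5(u) covers 3:c
6(u) covers 5:u
floor of heap: 0:i
completions by unplaced set U, small U first (add the entries for U minus each lowest piece of U):
  |U|=1: {4}:1  {6}:1
  |U|=2: {4,6}:2  {5,6}:1
  |U|=3: {4,5,6}:3
  |U|=4: {3,4,5,6}:3
  |U|=5: {2,3,4,5,6}:3
  start at 0(i): 3

3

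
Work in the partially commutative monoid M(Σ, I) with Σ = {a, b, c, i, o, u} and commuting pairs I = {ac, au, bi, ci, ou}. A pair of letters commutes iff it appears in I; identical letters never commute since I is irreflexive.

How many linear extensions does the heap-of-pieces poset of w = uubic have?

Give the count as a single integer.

#0=u has no predecessor
#1=u depends on [0:u]
#2=b depends on [1:u]
#3=i depends on [1:u]
#4=c depends on [2:b]
sources: [0:u]
N(rest) = Σ N(rest − s) over sources s of rest; N(one piece) = 1:
  size 1 → [3]=1  [4]=1
  size 2 → [2,4]=1  [3,4]=2
  size 3 → [2,3,4]=3
  first=0(u) contributes 3

3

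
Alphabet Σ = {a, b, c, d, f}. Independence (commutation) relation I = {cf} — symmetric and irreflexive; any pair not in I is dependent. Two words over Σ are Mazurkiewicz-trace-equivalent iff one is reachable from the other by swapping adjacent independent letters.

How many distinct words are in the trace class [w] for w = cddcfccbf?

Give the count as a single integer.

piece 0:c — minimal
piece 1:d rests on {0:c}
piece 2:d rests on {1:d}
piece 3:c rests on {2:d}
piece 4:f rests on {2:d}
piece 5:c rests on {3:c}
piece 6:c rests on {5:c}
piece 7:b rests on {4:f, 6:c}
piece 8:f rests on {7:b}
minimal pieces: {0:c}
ways to finish when only these pieces remain (= sum over removing one remaining piece with nothing left below it):
  1 left: {8}→1
  2 left: {7,8}→1
  3 left: {4,7,8}→1  {6,7,8}→1
  4 left: {4,6,7,8}→2  {5,6,7,8}→1
  5 left: {3,5,6,7,8}→1  {4,5,6,7,8}→3
  6 left: {3,4,5,6,7,8}→4
  7 left: {2,3,4,5,6,7,8}→4
  placing 0:c first → 4 extensions

4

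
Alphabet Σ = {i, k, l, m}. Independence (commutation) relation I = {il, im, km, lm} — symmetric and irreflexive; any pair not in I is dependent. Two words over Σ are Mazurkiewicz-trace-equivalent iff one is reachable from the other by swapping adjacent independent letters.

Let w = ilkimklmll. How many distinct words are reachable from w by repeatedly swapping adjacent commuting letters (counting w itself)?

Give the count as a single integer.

#0=i has no predecessor
#1=l has no predecessor
#2=k depends on [0:i, 1:l]
#3=i depends on [2:k]
#4=m has no predecessor
#5=k depends on [3:i]
#6=l depends on [5:k]
#7=m depends on [4:m]
#8=l depends on [6:l]
#9=l depends on [8:l]
sources: [0:i, 1:l, 4:m]
N(rest) = Σ N(rest − s) over sources s of rest; N(one piece) = 1:
  size 1 → [7]=1  [9]=1
  size 2 → [4,7]=1  [7,9]=2  [8,9]=1
  size 3 → [4,7,9]=3  [6,8,9]=1  [7,8,9]=3
  size 4 → [4,7,8,9]=6  [5,6,8,9]=1  [6,7,8,9]=4
  size 5 → [3,5,6,8,9]=1  [4,6,7,8,9]=10  [5,6,7,8,9]=5
  size 6 → [2,3,5,6,8,9]=1  [3,5,6,7,8,9]=6  [4,5,6,7,8,9]=15
  size 7 → [0,2,3,5,6,8,9]=1  [1,2,3,5,6,8,9]=1  [2,3,5,6,7,8,9]=7  [3,4,5,6,7,8,9]=21
  size 8 → [0,1,2,3,5,6,8,9]=2  [0,2,3,5,6,7,8,9]=8  [1,2,3,5,6,7,8,9]=8  [2,3,4,5,6,7,8,9]=28
  first=0(i) contributes 36
  first=1(l) contributes 36
  first=4(m) contributes 18
|[w]| = 90

90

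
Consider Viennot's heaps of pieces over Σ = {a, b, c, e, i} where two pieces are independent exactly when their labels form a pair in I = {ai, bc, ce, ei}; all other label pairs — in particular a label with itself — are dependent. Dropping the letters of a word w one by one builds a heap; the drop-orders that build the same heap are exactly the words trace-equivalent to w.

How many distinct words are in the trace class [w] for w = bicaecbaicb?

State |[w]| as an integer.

piece 0:b — minimal
piece 1:i rests on {0:b}
piece 2:c rests on {1:i}
piece 3:a rests on {2:c}
piece 4:e rests on {3:a}
piece 5:c rests on {3:a}
piece 6:b rests on {4:e}
piece 7:a rests on {5:c, 6:b}
piece 8:i rests on {5:c, 6:b}
piece 9:c rests on {7:a, 8:i}
piece 10:b rests on {7:a, 8:i}
minimal pieces: {0:b}
ways to finish when only these pieces remain (= sum over removing one remaining piece with nothing left below it):
  1 left: {9}→1  {10}→1
  2 left: {9,10}→2
  3 left: {7,9,10}→2  {8,9,10}→2
  4 left: {7,8,9,10}→4
  5 left: {5,7,8,9,10}→4  {6,7,8,9,10}→4
  6 left: {4,6,7,8,9,10}→4  {5,6,7,8,9,10}→8
  7 left: {4,5,6,7,8,9,10}→12
  8 left: {3,4,5,6,7,8,9,10}→12
  9 left: {2,3,4,5,6,7,8,9,10}→12
  placing 0:b first → 12 extensions

12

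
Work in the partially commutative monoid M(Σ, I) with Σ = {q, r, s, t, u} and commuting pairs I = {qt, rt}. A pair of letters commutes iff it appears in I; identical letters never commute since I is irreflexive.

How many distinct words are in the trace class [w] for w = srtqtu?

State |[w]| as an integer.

6

0(s) covers ∅
1(r) covers 0:s
2(t) covers 0:s
3(q) covers 1:r
4(t) covers 2:t
5(u) covers 3:q, 4:t
floor of heap: 0:s
completions by unplaced set U, small U first (add the entries for U minus each lowest piece of U):
  |U|=1: {5}:1
  |U|=2: {3,5}:1  {4,5}:1
  |U|=3: {1,3,5}:1  {2,4,5}:1  {3,4,5}:2
  |U|=4: {1,3,4,5}:3  {2,3,4,5}:3
  start at 0(s): 6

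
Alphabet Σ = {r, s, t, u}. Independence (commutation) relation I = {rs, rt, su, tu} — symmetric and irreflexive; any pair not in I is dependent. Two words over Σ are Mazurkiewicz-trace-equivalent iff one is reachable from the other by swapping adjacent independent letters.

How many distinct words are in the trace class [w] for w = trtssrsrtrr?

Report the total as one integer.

462

#0=t has no predecessor
#1=r has no predecessor
#2=t depends on [0:t]
#3=s depends on [2:t]
#4=s depends on [3:s]
#5=r depends on [1:r]
#6=s depends on [4:s]
#7=r depends on [5:r]
#8=t depends on [6:s]
#9=r depends on [7:r]
#10=r depends on [9:r]
sources: [0:t, 1:r]
N(rest) = Σ N(rest − s) over sources s of rest; N(one piece) = 1:
  size 1 → [8]=1  [10]=1
  size 2 → [6,8]=1  [8,10]=2  [9,10]=1
  size 3 → [4,6,8]=1  [6,8,10]=3  [7,9,10]=1  [8,9,10]=3
  size 4 → [3,4,6,8]=1  [4,6,8,10]=4  [5,7,9,10]=1  [6,8,9,10]=6  [7,8,9,10]=4
  size 5 → [1,5,7,9,10]=1  [2,3,4,6,8]=1  [3,4,6,8,10]=5  [4,6,8,9,10]=10  [5,7,8,9,10]=5  [6,7,8,9,10]=10
  size 6 → [0,2,3,4,6,8]=1  [1,5,7,8,9,10]=6  [2,3,4,6,8,10]=6  [3,4,6,8,9,10]=15  [4,6,7,8,9,10]=20  [5,6,7,8,9,10]=15
  size 7 → [0,2,3,4,6,8,10]=7  [1,5,6,7,8,9,10]=21  [2,3,4,6,8,9,10]=21  [3,4,6,7,8,9,10]=35  [4,5,6,7,8,9,10]=35
  size 8 → [0,2,3,4,6,8,9,10]=28  [1,4,5,6,7,8,9,10]=56  [2,3,4,6,7,8,9,10]=56  [3,4,5,6,7,8,9,10]=70
  size 9 → [0,2,3,4,6,7,8,9,10]=84  [1,3,4,5,6,7,8,9,10]=126  [2,3,4,5,6,7,8,9,10]=126
  first=0(t) contributes 252
  first=1(r) contributes 210
|[w]| = 462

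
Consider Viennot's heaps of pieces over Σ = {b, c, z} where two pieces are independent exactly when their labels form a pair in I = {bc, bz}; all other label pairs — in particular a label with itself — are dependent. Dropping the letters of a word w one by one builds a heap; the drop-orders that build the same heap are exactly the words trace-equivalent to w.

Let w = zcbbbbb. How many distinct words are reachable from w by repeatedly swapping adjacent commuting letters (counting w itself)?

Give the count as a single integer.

21

0(z) covers ∅
1(c) covers 0:z
2(b) covers ∅
3(b) covers 2:b
4(b) covers 3:b
5(b) covers 4:b
6(b) covers 5:b
floor of heap: 0:z, 2:b
completions by unplaced set U, small U first (add the entries for U minus each lowest piece of U):
  |U|=1: {1}:1  {6}:1
  |U|=2: {0,1}:1  {1,6}:2  {5,6}:1
  |U|=3: {0,1,6}:3  {1,5,6}:3  {4,5,6}:1
  |U|=4: {0,1,5,6}:6  {1,4,5,6}:4  {3,4,5,6}:1
  |U|=5: {0,1,4,5,6}:10  {1,3,4,5,6}:5  {2,3,4,5,6}:1
  start at 0(z): 6
  start at 2(b): 15
sum over floor = 21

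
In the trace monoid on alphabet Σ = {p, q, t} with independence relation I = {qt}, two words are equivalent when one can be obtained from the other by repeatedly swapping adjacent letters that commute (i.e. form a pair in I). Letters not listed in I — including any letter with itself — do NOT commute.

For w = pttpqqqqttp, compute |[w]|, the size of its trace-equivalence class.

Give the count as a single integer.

15

drop 0:p onto floor
drop 1:t onto {0:p}
drop 2:t onto {1:t}
drop 3:p onto {2:t}
drop 4:q onto {3:p}
drop 5:q onto {4:q}
drop 6:q onto {5:q}
drop 7:q onto {6:q}
drop 8:t onto {3:p}
drop 9:t onto {8:t}
drop 10:p onto {7:q, 9:t}
ground layer = {0:p}
drop-orders for the pieces not yet dropped (sum over which currently-grounded one goes next):
  1 to go: {10} 1
  2 to go: {7,10} 1  {9,10} 1
  3 to go: {6,7,10} 1  {7,9,10} 2  {8,9,10} 1
  4 to go: {5,6,7,10} 1  {6,7,9,10} 3  {7,8,9,10} 3
  5 to go: {4,5,6,7,10} 1  {5,6,7,9,10} 4  {6,7,8,9,10} 6
  6 to go: {4,5,6,7,9,10} 5  {5,6,7,8,9,10} 10
  7 to go: {4,5,6,7,8,9,10} 15
  8 to go: {3,4,5,6,7,8,9,10} 15
  9 to go: {2,3,4,5,6,7,8,9,10} 15
  if 0:p drops first: 15 orders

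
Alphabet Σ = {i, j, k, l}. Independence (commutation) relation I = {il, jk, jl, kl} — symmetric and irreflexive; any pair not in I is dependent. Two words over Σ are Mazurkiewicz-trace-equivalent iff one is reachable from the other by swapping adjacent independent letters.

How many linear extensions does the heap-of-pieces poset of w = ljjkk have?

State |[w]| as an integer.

30

0(l) covers ∅
1(j) covers ∅
2(j) covers 1:j
3(k) covers ∅
4(k) covers 3:k
floor of heap: 0:l, 1:j, 3:k
completions by unplaced set U, small U first (add the entries for U minus each lowest piece of U):
  |U|=1: {0}:1  {2}:1  {4}:1
  |U|=2: {0,2}:2  {0,4}:2  {1,2}:1  {2,4}:2  {3,4}:1
  |U|=3: {0,1,2}:3  {0,2,4}:6  {0,3,4}:3  {1,2,4}:3  {2,3,4}:3
  start at 0(l): 6
  start at 1(j): 12
  start at 3(k): 12
sum over floor = 30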